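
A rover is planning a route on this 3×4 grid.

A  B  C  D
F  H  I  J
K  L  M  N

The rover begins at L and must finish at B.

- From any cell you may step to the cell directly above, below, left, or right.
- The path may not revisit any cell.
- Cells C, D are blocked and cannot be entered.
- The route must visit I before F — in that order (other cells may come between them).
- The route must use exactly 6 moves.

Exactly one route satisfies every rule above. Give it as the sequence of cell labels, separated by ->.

L -> M -> I -> H -> F -> A -> B

The waypoints must appear in the order I, F, with no cell reused.
Route from L: right 1 to M, up 1 to I, left 2 to F, up 1 to A, right 1 to B — 6 moves in all.
Check: order respected (I at step 2, F at step 4); 6 moves as required.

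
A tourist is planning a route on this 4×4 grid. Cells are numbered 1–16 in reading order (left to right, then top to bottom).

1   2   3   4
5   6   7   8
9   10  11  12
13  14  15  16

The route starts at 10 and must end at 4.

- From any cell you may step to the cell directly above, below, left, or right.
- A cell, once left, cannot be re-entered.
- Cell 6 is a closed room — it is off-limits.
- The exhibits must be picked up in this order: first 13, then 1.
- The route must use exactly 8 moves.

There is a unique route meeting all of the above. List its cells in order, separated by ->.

The waypoints must appear in the order 13, 1, with no cell reused.
Route from 10: down to 14, left to 13, 3× up (reaching 1), 3× right (reaching 4) — 8 moves in all.
Check: order respected (13 at step 2, 1 at step 5); 8 moves as required.

10 -> 14 -> 13 -> 9 -> 5 -> 1 -> 2 -> 3 -> 4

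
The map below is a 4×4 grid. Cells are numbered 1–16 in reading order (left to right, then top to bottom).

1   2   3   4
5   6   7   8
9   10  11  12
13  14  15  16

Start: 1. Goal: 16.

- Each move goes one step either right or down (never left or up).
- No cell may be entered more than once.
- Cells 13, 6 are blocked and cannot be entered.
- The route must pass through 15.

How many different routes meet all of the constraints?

3

A right/down-only route from 1 to 16 makes exactly 3 down-moves and 3 right-moves in some order.
With no other constraints that would be C(6,3) = 20 routes.
Split at 15 and multiply the segment counts (each segment already excludes blocked cells): 1→15: 3; 15→16: 1; product = 3.
That gives 3 routes.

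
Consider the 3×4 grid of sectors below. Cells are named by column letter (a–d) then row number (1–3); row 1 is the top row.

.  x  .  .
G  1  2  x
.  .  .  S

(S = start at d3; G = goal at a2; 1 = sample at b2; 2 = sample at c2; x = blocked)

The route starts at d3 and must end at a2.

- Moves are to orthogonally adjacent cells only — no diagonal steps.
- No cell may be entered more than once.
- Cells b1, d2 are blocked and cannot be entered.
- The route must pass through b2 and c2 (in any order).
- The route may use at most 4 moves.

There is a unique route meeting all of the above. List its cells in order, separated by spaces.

d3 c3 c2 b2 a2

The budget equals the shortest possible length, so every move has to be on a shortest route through the required cells.
Route from d3: left 1 to c3, up 1 to c2, left 2 to a2 — 4 moves in all.
Check: all required cells visited; 4 ≤ 4 moves.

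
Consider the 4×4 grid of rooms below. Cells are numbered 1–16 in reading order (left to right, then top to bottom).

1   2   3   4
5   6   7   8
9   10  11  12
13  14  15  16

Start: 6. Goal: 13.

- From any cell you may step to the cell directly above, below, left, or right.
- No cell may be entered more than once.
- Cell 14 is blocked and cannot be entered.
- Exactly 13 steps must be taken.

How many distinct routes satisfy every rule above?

Need simple routes of exactly 13 moves from 6 to 13 (Manhattan distance 3, so 5 moves are spent on a detour and 5 undoing it).
Enumerating: 6 10 11 15 16 12 8 4 3 2 1 5 9 13 | 6 10 11 15 16 12 8 7 3 2 1 5 9 13 | 6 5 1 2 3 7 8 12 16 15 11 10 9 13 | 6 5 1 2 3 4 8 12 16 15 11 10 9 13 | 6 7 11 15 16 12 8 4 3 2 1 5 9 13.
That gives 5 routes.

5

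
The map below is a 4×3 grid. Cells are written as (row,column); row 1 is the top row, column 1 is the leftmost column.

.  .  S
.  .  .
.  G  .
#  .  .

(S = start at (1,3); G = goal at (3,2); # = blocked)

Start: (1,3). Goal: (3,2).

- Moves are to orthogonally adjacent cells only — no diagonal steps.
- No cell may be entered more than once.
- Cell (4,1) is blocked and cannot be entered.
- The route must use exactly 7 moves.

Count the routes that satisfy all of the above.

3

Need simple routes of exactly 7 moves from (1,3) to (3,2) (Manhattan distance 3, so 2 moves are spent on a detour and 2 undoing it).
Enumerating: (1,3) (2,3) (2,2) (1,2) (1,1) (2,1) (3,1) (3,2) | (1,3) (1,2) (2,2) (2,3) (3,3) (4,3) (4,2) (3,2) | (1,3) (1,2) (1,1) (2,1) (2,2) (2,3) (3,3) (3,2).
That gives 3 routes.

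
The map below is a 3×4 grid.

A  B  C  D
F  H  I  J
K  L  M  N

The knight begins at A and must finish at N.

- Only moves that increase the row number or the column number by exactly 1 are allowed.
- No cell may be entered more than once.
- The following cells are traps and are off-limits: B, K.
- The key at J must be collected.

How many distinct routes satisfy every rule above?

1

A right/down-only route from A to N makes exactly 2 down-moves and 3 right-moves in some order.
With no other constraints that would be C(5,2) = 10 routes.
Split at J and multiply the segment counts (each segment already excludes blocked cells): A→J: 1; J→N: 1; product = 1.
That gives 1 route.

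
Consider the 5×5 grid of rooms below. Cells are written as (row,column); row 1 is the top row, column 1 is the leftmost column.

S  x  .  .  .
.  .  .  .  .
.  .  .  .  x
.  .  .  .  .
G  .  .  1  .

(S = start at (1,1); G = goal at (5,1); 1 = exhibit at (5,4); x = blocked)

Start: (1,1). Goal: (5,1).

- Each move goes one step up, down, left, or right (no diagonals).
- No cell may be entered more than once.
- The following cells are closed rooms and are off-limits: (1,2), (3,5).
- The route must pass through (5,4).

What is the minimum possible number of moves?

Any route passes through (5,4) somewhere between (1,1) and (5,1). Summing Manhattan distances along the two legs ((1,1) → (5,4) → (5,1)) gives a lower bound of 7 + 3 = 10 moves.
A route of 10 moves achieves this: (1,1) → (2,1) → (3,1) → (4,1) → (4,2) → (4,3) → (4,4) → (5,4) → (5,3) → (5,2) → (5,1).
Since 10 matches the lower bound, it is optimal.

10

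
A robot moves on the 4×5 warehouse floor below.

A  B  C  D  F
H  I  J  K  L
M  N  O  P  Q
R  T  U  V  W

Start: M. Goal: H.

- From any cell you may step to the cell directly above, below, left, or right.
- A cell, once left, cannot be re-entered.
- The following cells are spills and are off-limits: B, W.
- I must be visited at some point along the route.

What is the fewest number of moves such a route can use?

3

Any route passes through I somewhere between M and H. Summing Manhattan distances along the two legs (M → I → H) gives a lower bound of 2 + 1 = 3 moves.
A route of 3 moves achieves this: M → N → I → H.
Since 3 matches the lower bound, it is optimal.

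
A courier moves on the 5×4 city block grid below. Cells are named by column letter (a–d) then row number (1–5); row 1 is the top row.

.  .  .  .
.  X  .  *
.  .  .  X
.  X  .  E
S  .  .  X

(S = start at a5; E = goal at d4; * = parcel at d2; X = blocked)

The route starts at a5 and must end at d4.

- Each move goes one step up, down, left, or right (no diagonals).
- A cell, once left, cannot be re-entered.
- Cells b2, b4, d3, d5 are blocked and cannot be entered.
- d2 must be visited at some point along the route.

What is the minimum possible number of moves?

12

Any route passes through d2 somewhere between a5 and d4. Summing Manhattan distances along the two legs (a5 → d2 → d4) gives a lower bound of 6 + 2 = 8 moves.
That bound ignores the blocked cells. Measuring each leg by the fewest moves that actually steer around them (a5→d2: 6; d2→d4: 4) raises the lower bound to 10.
The shortest route satisfying every rule uses 12 moves: a5 → a4 → a3 → a2 → a1 → b1 → c1 → d1 → d2 → c2 → c3 → c4 → d4.
The bound of 10 isn't tight here; checking systematically, no route of length 10 through 11 satisfies every constraint, so 12 is the minimum.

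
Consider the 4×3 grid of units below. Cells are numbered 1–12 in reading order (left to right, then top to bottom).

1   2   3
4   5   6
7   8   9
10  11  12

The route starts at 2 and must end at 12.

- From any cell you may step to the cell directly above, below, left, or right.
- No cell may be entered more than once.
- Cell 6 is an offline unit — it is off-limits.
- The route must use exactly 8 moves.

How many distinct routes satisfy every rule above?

Need simple routes of exactly 8 moves from 2 to 12 (Manhattan distance 4, so 2 moves are spent on a detour and 2 undoing it).
Enumerating: 2 5 4 7 10 11 8 9 12 | 2 1 4 7 10 11 8 9 12 | 2 1 4 5 8 7 10 11 12.
That gives 3 routes.

3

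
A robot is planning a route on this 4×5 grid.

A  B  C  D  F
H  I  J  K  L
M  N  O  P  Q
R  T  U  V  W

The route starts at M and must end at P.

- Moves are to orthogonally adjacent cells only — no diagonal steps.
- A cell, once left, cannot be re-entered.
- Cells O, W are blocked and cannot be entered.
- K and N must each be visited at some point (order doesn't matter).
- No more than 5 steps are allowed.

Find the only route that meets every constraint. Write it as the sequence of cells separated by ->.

M -> N -> I -> J -> K -> P

The budget equals the shortest possible length, so every move has to be on a shortest route through the required cells.
Route from M: right to N, up to I, 2× right (reaching K), down to P — 5 moves in all.
Check: all required cells visited; 5 ≤ 5 moves.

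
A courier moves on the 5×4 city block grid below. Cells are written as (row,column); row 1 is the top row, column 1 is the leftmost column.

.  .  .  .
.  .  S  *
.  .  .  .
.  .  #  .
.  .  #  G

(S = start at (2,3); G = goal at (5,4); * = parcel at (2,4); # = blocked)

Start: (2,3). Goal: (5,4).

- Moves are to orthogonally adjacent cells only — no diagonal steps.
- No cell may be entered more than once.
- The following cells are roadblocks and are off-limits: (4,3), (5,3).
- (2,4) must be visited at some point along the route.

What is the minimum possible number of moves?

4

Any route passes through (2,4) somewhere between (2,3) and (5,4). Summing Manhattan distances along the two legs ((2,3) → (2,4) → (5,4)) gives a lower bound of 1 + 3 = 4 moves.
A route of 4 moves achieves this: (2,3) → (2,4) → (3,4) → (4,4) → (5,4).
Since 4 matches the lower bound, it is optimal.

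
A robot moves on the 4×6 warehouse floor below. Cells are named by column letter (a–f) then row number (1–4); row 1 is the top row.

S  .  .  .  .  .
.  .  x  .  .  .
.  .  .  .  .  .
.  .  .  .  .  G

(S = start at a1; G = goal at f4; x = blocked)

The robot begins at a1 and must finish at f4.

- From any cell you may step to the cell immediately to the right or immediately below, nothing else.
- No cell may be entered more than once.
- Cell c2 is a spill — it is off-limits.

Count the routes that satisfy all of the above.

26

A right/down-only route from a1 to f4 makes exactly 3 down-moves and 5 right-moves in some order.
With no other constraints that would be C(8,3) = 56 routes.
Subtract routes through each blocked cell (inclusion–exclusion for overlaps): − through c2: 30 → 26.
That gives 26 routes.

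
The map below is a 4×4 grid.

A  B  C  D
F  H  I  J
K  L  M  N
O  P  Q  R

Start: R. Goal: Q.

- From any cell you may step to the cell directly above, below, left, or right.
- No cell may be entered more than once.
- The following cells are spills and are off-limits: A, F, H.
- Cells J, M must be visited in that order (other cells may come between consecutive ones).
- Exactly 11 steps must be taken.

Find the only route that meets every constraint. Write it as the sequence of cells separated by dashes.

The waypoints must appear in the order J, M, with no cell reused.
Route from R: up 3 to D, left 1 to C, down 2 to M, left 2 to K, down 1 to O, right 2 to Q — 11 moves in all.
Check: order respected (J at step 2, M at step 6); 11 moves as required.

R - N - J - D - C - I - M - L - K - O - P - Q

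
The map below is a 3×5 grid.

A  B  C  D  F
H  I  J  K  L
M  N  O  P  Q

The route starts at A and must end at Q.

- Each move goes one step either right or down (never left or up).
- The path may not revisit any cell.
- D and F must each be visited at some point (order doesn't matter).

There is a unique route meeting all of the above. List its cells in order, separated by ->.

Moves only go right or down, so the column and row indices never decrease.
Route from A: 4× right (reaching F), 2× down (reaching Q) — 6 moves in all.
Check: all required cells visited.

A -> B -> C -> D -> F -> L -> Q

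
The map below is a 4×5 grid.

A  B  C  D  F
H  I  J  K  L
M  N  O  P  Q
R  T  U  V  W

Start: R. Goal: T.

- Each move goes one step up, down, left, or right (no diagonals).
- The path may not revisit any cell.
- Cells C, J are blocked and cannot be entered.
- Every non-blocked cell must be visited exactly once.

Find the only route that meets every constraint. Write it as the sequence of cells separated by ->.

R -> M -> H -> A -> B -> I -> N -> O -> P -> K -> D -> F -> L -> Q -> W -> V -> U -> T

Need to visit all 18 open cells exactly once, starting at R and ending at T.
Route from R: 3× up (reaching A), right to B, 2× down (reaching N), 2× right (reaching P), 2× up (reaching D), right to F, 3× down (reaching W), 3× left (reaching T) — 17 moves in all.
Check: all 18 open cells covered.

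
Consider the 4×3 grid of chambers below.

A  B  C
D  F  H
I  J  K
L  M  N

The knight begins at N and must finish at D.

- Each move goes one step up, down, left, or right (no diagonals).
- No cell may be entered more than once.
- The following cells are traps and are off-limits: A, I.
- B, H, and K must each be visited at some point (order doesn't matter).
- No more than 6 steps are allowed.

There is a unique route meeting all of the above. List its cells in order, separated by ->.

The budget equals the shortest possible length, so every move has to be on a shortest route through the required cells.
Route from N: 3× up (reaching C), left to B, down to F, left to D — 6 moves in all.
Check: all required cells visited; 6 ≤ 6 moves.

N -> K -> H -> C -> B -> F -> D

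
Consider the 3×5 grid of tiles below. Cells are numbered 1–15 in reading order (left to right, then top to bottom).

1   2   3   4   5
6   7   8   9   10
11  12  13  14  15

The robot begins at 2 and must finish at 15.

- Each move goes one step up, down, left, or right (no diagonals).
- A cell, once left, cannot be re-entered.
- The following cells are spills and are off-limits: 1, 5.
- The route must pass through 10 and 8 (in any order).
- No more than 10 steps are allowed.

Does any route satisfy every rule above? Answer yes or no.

yes

One route that works: 2 → 7 → 8 → 9 → 10 → 15.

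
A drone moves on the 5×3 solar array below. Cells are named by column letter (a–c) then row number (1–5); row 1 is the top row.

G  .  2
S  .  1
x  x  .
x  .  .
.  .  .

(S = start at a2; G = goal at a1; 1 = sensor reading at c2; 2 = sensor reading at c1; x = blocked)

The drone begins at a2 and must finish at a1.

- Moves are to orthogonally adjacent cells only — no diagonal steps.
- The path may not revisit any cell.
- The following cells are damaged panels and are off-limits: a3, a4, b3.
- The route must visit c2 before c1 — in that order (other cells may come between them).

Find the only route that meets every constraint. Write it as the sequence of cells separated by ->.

The waypoints must appear in the order c2, c1, with no cell reused.
Route from a2: 2× right (reaching c2), up to c1, 2× left (reaching a1) — 5 moves in all.
Check: order respected (1 at step 2, 2 at step 3).

a2 -> b2 -> c2 -> c1 -> b1 -> a1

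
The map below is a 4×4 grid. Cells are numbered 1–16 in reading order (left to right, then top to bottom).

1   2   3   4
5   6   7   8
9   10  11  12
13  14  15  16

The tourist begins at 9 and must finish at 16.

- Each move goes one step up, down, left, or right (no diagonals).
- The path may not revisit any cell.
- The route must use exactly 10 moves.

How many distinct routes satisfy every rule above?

42

Need simple routes of exactly 10 moves from 9 to 16 (Manhattan distance 4, so 3 moves are spent on a detour and 3 undoing it).
Branch systematically from the start, pruning whenever the remaining move budget drops below the Manhattan distance to 16 or differs from it in parity. Grouping the completions by first move — via 5: 22; via 13: 9; via 10: 11 — and summing: 22 + 9 + 11 = 42.
That gives 42 routes.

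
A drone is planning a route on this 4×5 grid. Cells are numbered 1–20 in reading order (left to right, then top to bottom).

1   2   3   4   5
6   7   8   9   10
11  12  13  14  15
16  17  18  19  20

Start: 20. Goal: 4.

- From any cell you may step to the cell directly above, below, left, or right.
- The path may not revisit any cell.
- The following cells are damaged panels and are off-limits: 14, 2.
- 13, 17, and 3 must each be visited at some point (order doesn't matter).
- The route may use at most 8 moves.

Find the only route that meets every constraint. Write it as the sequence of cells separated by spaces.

20 19 18 17 12 13 8 3 4

The 8-move cap with required stops at 13, 17, 3 leaves no slack for detours.
Route from 20: 3× left (reaching 17), up to 12, right to 13, 2× up (reaching 3), right to 4 — 8 moves in all.
Check: all required cells visited; 8 ≤ 8 moves.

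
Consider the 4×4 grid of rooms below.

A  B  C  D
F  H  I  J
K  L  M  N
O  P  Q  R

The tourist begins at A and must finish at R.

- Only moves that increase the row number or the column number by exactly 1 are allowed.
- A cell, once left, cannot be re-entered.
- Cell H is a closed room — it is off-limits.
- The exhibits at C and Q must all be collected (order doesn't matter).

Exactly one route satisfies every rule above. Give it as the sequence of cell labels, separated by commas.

A, B, C, I, M, Q, R

Moves only go right or down, so the column and row indices never decrease.
Route from A: 2× right (reaching C), 3× down (reaching Q), right to R — 6 moves in all.
Check: all required cells visited.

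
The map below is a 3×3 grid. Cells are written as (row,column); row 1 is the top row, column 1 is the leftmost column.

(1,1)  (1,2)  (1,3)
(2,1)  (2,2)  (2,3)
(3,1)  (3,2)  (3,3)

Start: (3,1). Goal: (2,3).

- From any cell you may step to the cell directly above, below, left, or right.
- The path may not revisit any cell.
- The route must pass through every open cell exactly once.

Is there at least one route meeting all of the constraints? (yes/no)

no

Colour the cells like a checkerboard: each orthogonal step flips colour, so a Hamiltonian route alternates colours. Here there are 5 cells of one colour and 4 of the other, with start on the opposite colour to the goal — the counts and endpoints can't be arranged into an alternating sequence of length 9, so no Hamiltonian route exists.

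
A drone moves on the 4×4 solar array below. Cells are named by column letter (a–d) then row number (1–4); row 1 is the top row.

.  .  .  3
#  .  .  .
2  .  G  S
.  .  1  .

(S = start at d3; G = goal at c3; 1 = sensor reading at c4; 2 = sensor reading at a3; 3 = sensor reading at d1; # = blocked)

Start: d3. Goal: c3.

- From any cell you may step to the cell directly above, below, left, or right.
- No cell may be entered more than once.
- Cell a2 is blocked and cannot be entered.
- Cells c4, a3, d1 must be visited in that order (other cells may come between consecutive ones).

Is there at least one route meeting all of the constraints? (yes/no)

One route that works: d3 → d4 → c4 → b4 → a4 → a3 → b3 → b2 → b1 → c1 → d1 → d2 → c2 → c3.

yes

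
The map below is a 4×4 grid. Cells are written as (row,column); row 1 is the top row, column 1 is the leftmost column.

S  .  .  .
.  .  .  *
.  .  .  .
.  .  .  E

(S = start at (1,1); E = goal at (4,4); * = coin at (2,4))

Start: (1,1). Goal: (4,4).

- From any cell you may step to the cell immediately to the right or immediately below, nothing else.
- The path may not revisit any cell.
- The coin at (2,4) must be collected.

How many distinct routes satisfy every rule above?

4

A right/down-only route from (1,1) to (4,4) makes exactly 3 down-moves and 3 right-moves in some order.
With no other constraints that would be C(6,3) = 20 routes.
Split at (2,4) and multiply the segment counts: (1,1)→(2,4): 4; (2,4)→(4,4): 1; product = 4.
That gives 4 routes.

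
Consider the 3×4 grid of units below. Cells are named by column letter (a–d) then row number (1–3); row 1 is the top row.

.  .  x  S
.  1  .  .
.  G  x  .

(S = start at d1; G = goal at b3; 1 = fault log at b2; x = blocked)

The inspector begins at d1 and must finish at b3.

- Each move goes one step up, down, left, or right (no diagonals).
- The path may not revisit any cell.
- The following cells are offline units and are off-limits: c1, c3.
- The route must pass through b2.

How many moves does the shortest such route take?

4

Any route passes through b2 somewhere between d1 and b3. Summing Manhattan distances along the two legs (d1 → b2 → b3) gives a lower bound of 3 + 1 = 4 moves.
A route of 4 moves achieves this: d1 → d2 → c2 → b2 → b3.
Since 4 matches the lower bound, it is optimal.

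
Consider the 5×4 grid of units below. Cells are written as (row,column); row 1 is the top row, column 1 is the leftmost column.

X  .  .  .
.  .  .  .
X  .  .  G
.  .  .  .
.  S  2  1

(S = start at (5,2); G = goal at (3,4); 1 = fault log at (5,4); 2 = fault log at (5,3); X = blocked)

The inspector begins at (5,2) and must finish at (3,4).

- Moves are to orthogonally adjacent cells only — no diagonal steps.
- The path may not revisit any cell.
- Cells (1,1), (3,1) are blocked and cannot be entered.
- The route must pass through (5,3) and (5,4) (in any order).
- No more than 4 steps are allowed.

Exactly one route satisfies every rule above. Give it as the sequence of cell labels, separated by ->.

(5,2) -> (5,3) -> (5,4) -> (4,4) -> (3,4)

The 4-move cap with required stops at (5,3), (5,4) leaves no slack for detours.
Route from (5,2): right 2 to (5,4), up 2 to (3,4) — 4 moves in all.
Check: all required cells visited; 4 ≤ 4 moves.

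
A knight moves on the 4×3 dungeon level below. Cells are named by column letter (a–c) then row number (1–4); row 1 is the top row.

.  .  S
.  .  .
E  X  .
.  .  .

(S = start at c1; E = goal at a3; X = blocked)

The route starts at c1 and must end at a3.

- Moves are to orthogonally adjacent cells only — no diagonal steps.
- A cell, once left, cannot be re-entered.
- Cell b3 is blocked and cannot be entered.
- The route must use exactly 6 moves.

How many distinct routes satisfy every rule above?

Need simple routes of exactly 6 moves from c1 to a3 (Manhattan distance 4, so 1 moves are spent on a detour and 1 undoing it).
Enumerating: c1 c2 c3 c4 b4 a4 a3 | c1 c2 b2 b1 a1 a2 a3.
That gives 2 routes.

2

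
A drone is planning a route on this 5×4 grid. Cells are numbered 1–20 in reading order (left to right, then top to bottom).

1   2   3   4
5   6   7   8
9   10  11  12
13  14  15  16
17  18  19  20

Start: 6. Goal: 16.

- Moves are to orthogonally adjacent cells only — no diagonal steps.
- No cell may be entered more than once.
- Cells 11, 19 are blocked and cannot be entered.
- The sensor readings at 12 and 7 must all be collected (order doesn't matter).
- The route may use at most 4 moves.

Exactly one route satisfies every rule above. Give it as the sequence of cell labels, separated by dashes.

6 - 7 - 8 - 12 - 16

Any route must reach 12 and 7 and still end at 16 within 4 moves, so the order of the required stops is forced.
Route from 6: right 2 to 8, down 2 to 16 — 4 moves in all.
Check: all required cells visited; 4 ≤ 4 moves.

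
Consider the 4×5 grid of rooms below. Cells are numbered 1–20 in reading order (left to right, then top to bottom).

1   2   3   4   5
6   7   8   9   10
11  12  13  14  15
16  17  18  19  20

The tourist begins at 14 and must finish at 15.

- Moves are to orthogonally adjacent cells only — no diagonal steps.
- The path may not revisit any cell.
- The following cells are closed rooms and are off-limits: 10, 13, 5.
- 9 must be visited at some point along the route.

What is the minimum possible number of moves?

Any route passes through 9 somewhere between 14 and 15. Summing Manhattan distances along the two legs (14 → 9 → 15) gives a lower bound of 1 + 2 = 3 moves.
The shortest route satisfying every rule uses 9 moves: 14 → 9 → 8 → 7 → 12 → 17 → 18 → 19 → 20 → 15.
The no-revisit rule (legs can't share cells) pushes the minimum above the 3-move bound; an exhaustive check rules out every length from 3 to 8 (on a 4-connected grid the length of any start-to-goal walk has the same parity as the Manhattan bound, so only lengths 3, 5, 7, … need checking), leaving 9 as the minimum.

9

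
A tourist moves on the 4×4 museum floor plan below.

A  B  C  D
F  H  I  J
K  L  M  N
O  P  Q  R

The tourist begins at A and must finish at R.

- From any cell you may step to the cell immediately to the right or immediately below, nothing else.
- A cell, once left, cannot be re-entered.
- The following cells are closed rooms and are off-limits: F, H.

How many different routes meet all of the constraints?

A right/down-only route from A to R makes exactly 3 down-moves and 3 right-moves in some order.
With no other constraints that would be C(6,3) = 20 routes.
Subtract routes through each blocked cell (inclusion–exclusion for overlaps): − through F: 10 − through H: 12 + through F&H: 6 → 4.
That gives 4 routes.

4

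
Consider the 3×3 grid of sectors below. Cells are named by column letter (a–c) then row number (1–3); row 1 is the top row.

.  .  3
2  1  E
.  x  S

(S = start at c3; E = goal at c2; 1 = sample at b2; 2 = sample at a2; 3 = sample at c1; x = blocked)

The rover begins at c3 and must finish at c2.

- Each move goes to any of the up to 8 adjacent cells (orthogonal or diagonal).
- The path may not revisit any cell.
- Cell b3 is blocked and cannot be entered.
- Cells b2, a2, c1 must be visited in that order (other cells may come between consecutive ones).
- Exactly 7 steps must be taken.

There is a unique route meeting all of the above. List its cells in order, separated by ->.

The waypoints must appear in the order b2, a2, c1, with no cell reused.
Route from c3: up-left to b2, down-left to a3, 2× up (reaching a1), 2× right (reaching c1), down to c2 — 7 moves in all.
Check: order respected (1 at step 1, 2 at step 3, 3 at step 6); 7 moves as required.

c3 -> b2 -> a3 -> a2 -> a1 -> b1 -> c1 -> c2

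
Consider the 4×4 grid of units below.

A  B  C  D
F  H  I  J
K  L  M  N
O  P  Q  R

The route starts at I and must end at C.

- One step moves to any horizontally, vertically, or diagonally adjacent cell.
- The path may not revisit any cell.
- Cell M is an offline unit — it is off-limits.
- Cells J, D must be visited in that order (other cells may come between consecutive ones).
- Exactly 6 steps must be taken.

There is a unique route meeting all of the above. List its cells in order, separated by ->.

I -> L -> Q -> N -> J -> D -> C

The waypoints must appear in the order J, D, with no cell reused.
Route from I: down-left to L, down-right to Q, up-right to N, 2× up (reaching D), left to C — 6 moves in all.
Check: order respected (J at step 4, D at step 5); 6 moves as required.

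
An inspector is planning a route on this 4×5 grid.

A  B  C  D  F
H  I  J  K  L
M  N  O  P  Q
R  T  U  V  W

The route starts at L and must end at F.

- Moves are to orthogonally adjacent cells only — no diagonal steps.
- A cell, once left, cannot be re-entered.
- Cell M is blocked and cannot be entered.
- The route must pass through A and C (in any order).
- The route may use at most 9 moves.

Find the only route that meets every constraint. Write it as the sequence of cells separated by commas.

The 9-move cap with required stops at A, C leaves no slack for detours.
Route from L: left 4 to H, up 1 to A, right 4 to F — 9 moves in all.
Check: all required cells visited; 9 ≤ 9 moves.

L, K, J, I, H, A, B, C, D, F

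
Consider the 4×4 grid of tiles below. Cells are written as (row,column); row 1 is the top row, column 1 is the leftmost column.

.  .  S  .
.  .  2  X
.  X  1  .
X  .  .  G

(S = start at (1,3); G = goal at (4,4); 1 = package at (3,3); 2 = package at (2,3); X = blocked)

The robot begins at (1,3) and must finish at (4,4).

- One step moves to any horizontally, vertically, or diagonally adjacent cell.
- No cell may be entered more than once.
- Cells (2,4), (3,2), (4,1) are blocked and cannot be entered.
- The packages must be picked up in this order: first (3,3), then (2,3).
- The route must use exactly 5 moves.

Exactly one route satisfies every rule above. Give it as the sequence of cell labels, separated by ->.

(1,3) -> (2,2) -> (3,3) -> (2,3) -> (3,4) -> (4,4)

The waypoints must appear in the order (3,3), (2,3), with no cell reused.
Route from (1,3): down-left to (2,2), down-right to (3,3), up to (2,3), down-right to (3,4), down to (4,4) — 5 moves in all.
Check: order respected (1 at step 2, 2 at step 3); 5 moves as required.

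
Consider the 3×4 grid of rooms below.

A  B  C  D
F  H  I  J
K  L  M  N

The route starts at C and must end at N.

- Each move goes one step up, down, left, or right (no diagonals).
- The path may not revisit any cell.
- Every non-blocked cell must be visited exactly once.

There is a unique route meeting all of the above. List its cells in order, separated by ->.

C -> D -> J -> I -> H -> B -> A -> F -> K -> L -> M -> N

Need to visit all 12 open cells exactly once, starting at C and ending at N.
Cell D has only two open neighbours (J and C), so the path must pass straight through it: one of those is the cell it's entered from and the other is where it exits.
Route from C: right 1 to D, down 1 to J, left 2 to H, up 1 to B, left 1 to A, down 2 to K, right 3 to N — 11 moves in all.
Check: all 12 open cells covered.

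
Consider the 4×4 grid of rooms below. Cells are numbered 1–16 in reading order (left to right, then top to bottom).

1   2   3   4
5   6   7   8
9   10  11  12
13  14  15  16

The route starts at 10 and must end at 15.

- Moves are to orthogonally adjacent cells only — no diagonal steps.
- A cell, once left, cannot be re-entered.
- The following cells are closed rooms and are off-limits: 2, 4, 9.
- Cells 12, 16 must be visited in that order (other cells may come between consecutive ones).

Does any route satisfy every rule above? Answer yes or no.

yes

One route that works: 10 → 11 → 12 → 16 → 15.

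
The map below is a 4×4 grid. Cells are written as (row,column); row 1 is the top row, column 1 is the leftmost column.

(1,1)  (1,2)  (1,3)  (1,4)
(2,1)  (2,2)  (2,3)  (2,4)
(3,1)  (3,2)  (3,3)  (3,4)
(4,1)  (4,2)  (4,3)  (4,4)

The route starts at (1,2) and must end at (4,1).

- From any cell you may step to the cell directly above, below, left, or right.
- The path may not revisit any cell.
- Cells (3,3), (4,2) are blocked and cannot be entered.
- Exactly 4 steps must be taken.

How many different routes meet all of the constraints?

Need simple routes of exactly 4 moves from (1,2) to (4,1) (Manhattan distance 4, so 0 moves are spent on a detour and 0 undoing it).
Enumerating: (1,2) (2,2) (3,2) (3,1) (4,1) | (1,2) (2,2) (2,1) (3,1) (4,1) | (1,2) (1,1) (2,1) (3,1) (4,1).
That gives 3 routes.

3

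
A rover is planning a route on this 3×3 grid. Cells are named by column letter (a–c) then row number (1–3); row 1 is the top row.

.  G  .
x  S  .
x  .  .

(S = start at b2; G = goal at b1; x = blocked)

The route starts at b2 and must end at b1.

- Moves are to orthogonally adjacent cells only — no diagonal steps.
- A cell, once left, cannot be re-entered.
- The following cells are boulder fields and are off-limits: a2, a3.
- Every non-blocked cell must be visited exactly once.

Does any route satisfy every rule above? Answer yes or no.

no

Cell a1 has only one open neighbour but is neither the start nor the goal, so a Hamiltonian route would have to both enter and leave it through the same neighbour — impossible without revisiting.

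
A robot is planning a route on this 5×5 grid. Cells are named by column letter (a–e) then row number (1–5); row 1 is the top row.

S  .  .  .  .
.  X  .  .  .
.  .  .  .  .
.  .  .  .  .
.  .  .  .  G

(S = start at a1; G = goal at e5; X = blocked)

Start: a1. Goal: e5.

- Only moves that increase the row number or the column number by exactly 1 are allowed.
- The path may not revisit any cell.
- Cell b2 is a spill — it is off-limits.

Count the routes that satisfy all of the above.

30

A right/down-only route from a1 to e5 makes exactly 4 down-moves and 4 right-moves in some order.
With no other constraints that would be C(8,4) = 70 routes.
Subtract routes through each blocked cell (inclusion–exclusion for overlaps): − through b2: 40 → 30.
That gives 30 routes.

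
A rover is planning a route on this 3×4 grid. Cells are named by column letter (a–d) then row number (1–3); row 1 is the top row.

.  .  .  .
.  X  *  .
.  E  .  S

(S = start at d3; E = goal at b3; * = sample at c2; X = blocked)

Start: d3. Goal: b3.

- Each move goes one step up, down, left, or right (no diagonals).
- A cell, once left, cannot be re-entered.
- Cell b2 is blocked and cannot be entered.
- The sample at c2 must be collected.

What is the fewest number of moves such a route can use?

4

Any route passes through c2 somewhere between d3 and b3. Summing Manhattan distances along the two legs (d3 → c2 → b3) gives a lower bound of 2 + 2 = 4 moves.
A route of 4 moves achieves this: d3 → d2 → c2 → c3 → b3.
Since 4 matches the lower bound, it is optimal.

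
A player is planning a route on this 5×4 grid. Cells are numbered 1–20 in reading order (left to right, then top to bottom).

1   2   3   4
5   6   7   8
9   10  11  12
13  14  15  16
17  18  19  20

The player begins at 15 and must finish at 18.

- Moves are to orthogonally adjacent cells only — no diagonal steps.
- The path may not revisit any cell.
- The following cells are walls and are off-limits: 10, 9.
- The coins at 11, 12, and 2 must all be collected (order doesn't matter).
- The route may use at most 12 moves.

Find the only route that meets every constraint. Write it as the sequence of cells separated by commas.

15, 11, 7, 6, 2, 3, 4, 8, 12, 16, 20, 19, 18

The budget equals the shortest possible length, so every move has to be on a shortest route through the required cells.
Route from 15: 2× up (reaching 7), left to 6, up to 2, 2× right (reaching 4), 4× down (reaching 20), 2× left (reaching 18) — 12 moves in all.
Check: all required cells visited; 12 ≤ 12 moves.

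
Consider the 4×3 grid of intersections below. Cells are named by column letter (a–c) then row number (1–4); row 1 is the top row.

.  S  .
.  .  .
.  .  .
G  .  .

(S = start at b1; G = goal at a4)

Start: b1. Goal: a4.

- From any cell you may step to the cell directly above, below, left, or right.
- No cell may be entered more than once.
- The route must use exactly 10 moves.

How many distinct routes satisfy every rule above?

Need simple routes of exactly 10 moves from b1 to a4 (Manhattan distance 4, so 3 moves are spent on a detour and 3 undoing it).
Enumerating: b1 a1 a2 a3 b3 b2 c2 c3 c4 b4 a4 | b1 a1 a2 b2 c2 c3 c4 b4 b3 a3 a4 | b1 c1 c2 c3 c4 b4 b3 b2 a2 a3 a4 | b1 c1 c2 b2 a2 a3 b3 c3 c4 b4 a4.
That gives 4 routes.

4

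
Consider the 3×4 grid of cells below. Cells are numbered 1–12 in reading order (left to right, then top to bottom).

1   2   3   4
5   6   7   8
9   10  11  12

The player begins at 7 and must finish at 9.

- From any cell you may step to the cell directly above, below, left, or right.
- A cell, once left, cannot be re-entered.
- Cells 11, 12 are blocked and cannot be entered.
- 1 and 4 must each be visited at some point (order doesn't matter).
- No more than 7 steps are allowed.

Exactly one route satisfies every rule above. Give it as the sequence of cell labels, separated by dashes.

Any route must reach 1 and 4 and still end at 9 within 7 moves, so the order of the required stops is forced.
Route from 7: right to 8, up to 4, 3× left (reaching 1), 2× down (reaching 9) — 7 moves in all.
Check: all required cells visited; 7 ≤ 7 moves.

7 - 8 - 4 - 3 - 2 - 1 - 5 - 9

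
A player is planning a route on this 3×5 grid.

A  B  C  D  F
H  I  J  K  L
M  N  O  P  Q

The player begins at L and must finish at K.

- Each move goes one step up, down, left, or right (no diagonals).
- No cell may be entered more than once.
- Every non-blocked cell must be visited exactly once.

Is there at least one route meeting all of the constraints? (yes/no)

Colour the cells like a checkerboard: each orthogonal step flips colour, so a Hamiltonian route alternates colours. Here there are 8 cells of one colour and 7 of the other, with start on the opposite colour to the goal — the counts and endpoints can't be arranged into an alternating sequence of length 15, so no Hamiltonian route exists.

no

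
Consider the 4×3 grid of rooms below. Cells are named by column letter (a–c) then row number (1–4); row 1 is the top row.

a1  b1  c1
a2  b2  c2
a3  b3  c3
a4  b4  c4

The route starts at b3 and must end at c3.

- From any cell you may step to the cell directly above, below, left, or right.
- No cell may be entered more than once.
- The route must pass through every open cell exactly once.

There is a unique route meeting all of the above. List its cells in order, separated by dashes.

Need to visit all 12 open cells exactly once, starting at b3 and ending at c3.
Cell a1 has only two open neighbours (a2 and b1), so the path must pass straight through it: one of those is the cell it's entered from and the other is where it exits.
Route from b3: up 1 to b2, right 1 to c2, up 1 to c1, left 2 to a1, down 3 to a4, right 2 to c4, up 1 to c3 — 11 moves in all.
Check: all 12 open cells covered.

b3 - b2 - c2 - c1 - b1 - a1 - a2 - a3 - a4 - b4 - c4 - c3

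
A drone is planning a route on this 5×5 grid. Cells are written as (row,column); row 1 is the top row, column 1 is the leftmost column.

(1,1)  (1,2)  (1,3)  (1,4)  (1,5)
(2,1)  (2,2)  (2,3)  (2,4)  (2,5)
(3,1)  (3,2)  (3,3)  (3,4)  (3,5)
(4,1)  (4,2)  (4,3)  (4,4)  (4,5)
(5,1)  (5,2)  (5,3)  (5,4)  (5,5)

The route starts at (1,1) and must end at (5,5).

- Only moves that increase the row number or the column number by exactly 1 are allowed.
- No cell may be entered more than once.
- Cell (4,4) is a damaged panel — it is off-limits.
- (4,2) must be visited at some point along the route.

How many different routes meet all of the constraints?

8

A right/down-only route from (1,1) to (5,5) makes exactly 4 down-moves and 4 right-moves in some order.
With no other constraints that would be C(8,4) = 70 routes.
Split at (4,2) and multiply the segment counts (each segment already excludes blocked cells): (1,1)→(4,2): 4; (4,2)→(5,5): 2; product = 8.
That gives 8 routes.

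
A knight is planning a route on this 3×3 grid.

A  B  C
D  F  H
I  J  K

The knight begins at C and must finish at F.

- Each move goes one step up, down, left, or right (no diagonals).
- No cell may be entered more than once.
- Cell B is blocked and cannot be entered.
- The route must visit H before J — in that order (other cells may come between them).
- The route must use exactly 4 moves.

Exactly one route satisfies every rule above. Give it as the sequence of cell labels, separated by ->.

C -> H -> K -> J -> F

The waypoints must appear in the order H, J, with no cell reused.
Route from C: 2× down (reaching K), left to J, up to F — 4 moves in all.
Check: order respected (H at step 1, J at step 3); 4 moves as required.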